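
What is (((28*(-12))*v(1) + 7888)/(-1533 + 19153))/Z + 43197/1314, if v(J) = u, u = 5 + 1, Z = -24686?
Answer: 782886483593/23814460770 ≈ 32.874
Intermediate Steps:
u = 6
v(J) = 6
(((28*(-12))*v(1) + 7888)/(-1533 + 19153))/Z + 43197/1314 = (((28*(-12))*6 + 7888)/(-1533 + 19153))/(-24686) + 43197/1314 = ((-336*6 + 7888)/17620)*(-1/24686) + 43197*(1/1314) = ((-2016 + 7888)*(1/17620))*(-1/24686) + 14399/438 = (5872*(1/17620))*(-1/24686) + 14399/438 = (1468/4405)*(-1/24686) + 14399/438 = -734/54370915 + 14399/438 = 782886483593/23814460770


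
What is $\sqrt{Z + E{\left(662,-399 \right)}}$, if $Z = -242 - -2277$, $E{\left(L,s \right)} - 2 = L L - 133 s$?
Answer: $2 \sqrt{123337} \approx 702.39$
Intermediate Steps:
$E{\left(L,s \right)} = 2 + L^{2} - 133 s$ ($E{\left(L,s \right)} = 2 + \left(L L - 133 s\right) = 2 + \left(L^{2} - 133 s\right) = 2 + L^{2} - 133 s$)
$Z = 2035$ ($Z = -242 + 2277 = 2035$)
$\sqrt{Z + E{\left(662,-399 \right)}} = \sqrt{2035 + \left(2 + 662^{2} - -53067\right)} = \sqrt{2035 + \left(2 + 438244 + 53067\right)} = \sqrt{2035 + 491313} = \sqrt{493348} = 2 \sqrt{123337}$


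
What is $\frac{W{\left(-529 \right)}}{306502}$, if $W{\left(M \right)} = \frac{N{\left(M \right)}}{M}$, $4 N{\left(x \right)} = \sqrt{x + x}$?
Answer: $- \frac{i \sqrt{2}}{28198184} \approx - 5.0153 \cdot 10^{-8} i$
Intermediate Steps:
$N{\left(x \right)} = \frac{\sqrt{2} \sqrt{x}}{4}$ ($N{\left(x \right)} = \frac{\sqrt{x + x}}{4} = \frac{\sqrt{2 x}}{4} = \frac{\sqrt{2} \sqrt{x}}{4}$)
$W{\left(M \right)} = \frac{\sqrt{2}}{4 \sqrt{M}}$ ($W{\left(M \right)} = \frac{\frac{1}{4} \sqrt{2} \sqrt{M}}{M} = \frac{\sqrt{2}}{4 \sqrt{M}}$)
$\frac{W{\left(-529 \right)}}{306502} = \frac{\frac{1}{4} \sqrt{2} \frac{1}{\sqrt{-529}}}{306502} = \frac{\sqrt{2} \left(- \frac{i}{23}\right)}{4} \cdot \frac{1}{306502} = - \frac{i \sqrt{2}}{92} \cdot \frac{1}{306502} = - \frac{i \sqrt{2}}{28198184}$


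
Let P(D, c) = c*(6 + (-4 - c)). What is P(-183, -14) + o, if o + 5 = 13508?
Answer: 13279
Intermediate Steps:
o = 13503 (o = -5 + 13508 = 13503)
P(D, c) = c*(2 - c)
P(-183, -14) + o = -14*(2 - 1*(-14)) + 13503 = -14*(2 + 14) + 13503 = -14*16 + 13503 = -224 + 13503 = 13279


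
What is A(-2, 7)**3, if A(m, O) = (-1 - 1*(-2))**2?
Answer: 1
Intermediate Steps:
A(m, O) = 1 (A(m, O) = (-1 + 2)**2 = 1**2 = 1)
A(-2, 7)**3 = 1**3 = 1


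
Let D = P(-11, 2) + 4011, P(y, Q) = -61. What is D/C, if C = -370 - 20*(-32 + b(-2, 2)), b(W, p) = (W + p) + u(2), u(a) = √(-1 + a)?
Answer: 79/5 ≈ 15.800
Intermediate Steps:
b(W, p) = 1 + W + p (b(W, p) = (W + p) + √(-1 + 2) = (W + p) + √1 = (W + p) + 1 = 1 + W + p)
D = 3950 (D = -61 + 4011 = 3950)
C = 250 (C = -370 - 20*(-32 + (1 - 2 + 2)) = -370 - 20*(-32 + 1) = -370 - 20*(-31) = -370 - 1*(-620) = -370 + 620 = 250)
D/C = 3950/250 = 3950*(1/250) = 79/5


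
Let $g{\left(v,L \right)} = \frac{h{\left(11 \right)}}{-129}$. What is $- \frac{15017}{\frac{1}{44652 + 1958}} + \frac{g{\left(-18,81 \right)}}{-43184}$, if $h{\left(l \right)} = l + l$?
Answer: $- \frac{1949597079242149}{2785368} \approx -6.9994 \cdot 10^{8}$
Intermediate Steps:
$h{\left(l \right)} = 2 l$
$g{\left(v,L \right)} = - \frac{22}{129}$ ($g{\left(v,L \right)} = \frac{2 \cdot 11}{-129} = 22 \left(- \frac{1}{129}\right) = - \frac{22}{129}$)
$- \frac{15017}{\frac{1}{44652 + 1958}} + \frac{g{\left(-18,81 \right)}}{-43184} = - \frac{15017}{\frac{1}{44652 + 1958}} - \frac{22}{129 \left(-43184\right)} = - \frac{15017}{\frac{1}{46610}} - - \frac{11}{2785368} = - 15017 \frac{1}{\frac{1}{46610}} + \frac{11}{2785368} = \left(-15017\right) 46610 + \frac{11}{2785368} = -699942370 + \frac{11}{2785368} = - \frac{1949597079242149}{2785368}$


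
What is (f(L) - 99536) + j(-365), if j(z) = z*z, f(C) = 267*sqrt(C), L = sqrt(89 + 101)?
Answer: 33689 + 267*190**(1/4) ≈ 34680.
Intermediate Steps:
L = sqrt(190) ≈ 13.784
j(z) = z**2
(f(L) - 99536) + j(-365) = (267*sqrt(sqrt(190)) - 99536) + (-365)**2 = (267*190**(1/4) - 99536) + 133225 = (-99536 + 267*190**(1/4)) + 133225 = 33689 + 267*190**(1/4)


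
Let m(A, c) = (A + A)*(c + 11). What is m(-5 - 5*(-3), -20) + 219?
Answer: 39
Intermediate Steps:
m(A, c) = 2*A*(11 + c) (m(A, c) = (2*A)*(11 + c) = 2*A*(11 + c))
m(-5 - 5*(-3), -20) + 219 = 2*(-5 - 5*(-3))*(11 - 20) + 219 = 2*(-5 + 15)*(-9) + 219 = 2*10*(-9) + 219 = -180 + 219 = 39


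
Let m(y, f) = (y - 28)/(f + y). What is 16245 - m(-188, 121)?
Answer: 1088199/67 ≈ 16242.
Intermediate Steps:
m(y, f) = (-28 + y)/(f + y)
16245 - m(-188, 121) = 16245 - (-28 - 188)/(121 - 188) = 16245 - (-216)/(-67) = 16245 - (-1)*(-216)/67 = 16245 - 1*216/67 = 16245 - 216/67 = 1088199/67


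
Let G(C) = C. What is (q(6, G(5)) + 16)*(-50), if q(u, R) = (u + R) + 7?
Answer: -1700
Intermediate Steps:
q(u, R) = 7 + R + u (q(u, R) = (R + u) + 7 = 7 + R + u)
(q(6, G(5)) + 16)*(-50) = ((7 + 5 + 6) + 16)*(-50) = (18 + 16)*(-50) = 34*(-50) = -1700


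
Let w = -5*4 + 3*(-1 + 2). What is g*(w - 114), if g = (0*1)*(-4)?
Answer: 0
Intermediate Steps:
g = 0 (g = 0*(-4) = 0)
w = -17 (w = -20 + 3*1 = -20 + 3 = -17)
g*(w - 114) = 0*(-17 - 114) = 0*(-131) = 0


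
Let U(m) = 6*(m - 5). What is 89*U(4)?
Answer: -534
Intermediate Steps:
U(m) = -30 + 6*m (U(m) = 6*(-5 + m) = -30 + 6*m)
89*U(4) = 89*(-30 + 6*4) = 89*(-30 + 24) = 89*(-6) = -534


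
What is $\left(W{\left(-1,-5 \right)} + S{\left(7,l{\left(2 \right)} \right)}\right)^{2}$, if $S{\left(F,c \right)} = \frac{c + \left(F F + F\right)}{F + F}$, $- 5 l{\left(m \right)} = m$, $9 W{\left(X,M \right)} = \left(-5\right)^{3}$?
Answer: $\frac{9759376}{99225} \approx 98.356$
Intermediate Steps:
$W{\left(X,M \right)} = - \frac{125}{9}$ ($W{\left(X,M \right)} = \frac{\left(-5\right)^{3}}{9} = \frac{1}{9} \left(-125\right) = - \frac{125}{9}$)
$l{\left(m \right)} = - \frac{m}{5}$
$S{\left(F,c \right)} = \frac{F + c + F^{2}}{2 F}$ ($S{\left(F,c \right)} = \frac{c + \left(F^{2} + F\right)}{2 F} = \left(c + \left(F + F^{2}\right)\right) \frac{1}{2 F} = \left(F + c + F^{2}\right) \frac{1}{2 F} = \frac{F + c + F^{2}}{2 F}$)
$\left(W{\left(-1,-5 \right)} + S{\left(7,l{\left(2 \right)} \right)}\right)^{2} = \left(- \frac{125}{9} + \frac{\left(- \frac{1}{5}\right) 2 + 7 \left(1 + 7\right)}{2 \cdot 7}\right)^{2} = \left(- \frac{125}{9} + \frac{1}{2} \cdot \frac{1}{7} \left(- \frac{2}{5} + 7 \cdot 8\right)\right)^{2} = \left(- \frac{125}{9} + \frac{1}{2} \cdot \frac{1}{7} \left(- \frac{2}{5} + 56\right)\right)^{2} = \left(- \frac{125}{9} + \frac{1}{2} \cdot \frac{1}{7} \cdot \frac{278}{5}\right)^{2} = \left(- \frac{125}{9} + \frac{139}{35}\right)^{2} = \left(- \frac{3124}{315}\right)^{2} = \frac{9759376}{99225}$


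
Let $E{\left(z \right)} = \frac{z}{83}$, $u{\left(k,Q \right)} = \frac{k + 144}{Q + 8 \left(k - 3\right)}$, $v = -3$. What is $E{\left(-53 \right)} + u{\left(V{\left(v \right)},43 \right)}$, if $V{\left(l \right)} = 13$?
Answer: $\frac{6512}{10209} \approx 0.63787$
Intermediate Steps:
$u{\left(k,Q \right)} = \frac{144 + k}{-24 + Q + 8 k}$ ($u{\left(k,Q \right)} = \frac{144 + k}{Q + 8 \left(-3 + k\right)} = \frac{144 + k}{Q + \left(-24 + 8 k\right)} = \frac{144 + k}{-24 + Q + 8 k}$)
$E{\left(z \right)} = \frac{z}{83}$
$E{\left(-53 \right)} + u{\left(V{\left(v \right)},43 \right)} = \frac{1}{83} \left(-53\right) + \frac{144 + 13}{-24 + 43 + 8 \cdot 13} = - \frac{53}{83} + \frac{1}{-24 + 43 + 104} \cdot 157 = - \frac{53}{83} + \frac{1}{123} \cdot 157 = - \frac{53}{83} + \frac{157}{123} = \frac{6512}{10209}$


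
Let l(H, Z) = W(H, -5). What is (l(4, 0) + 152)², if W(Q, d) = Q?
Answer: 24336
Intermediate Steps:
l(H, Z) = H
(l(4, 0) + 152)² = (4 + 152)² = 156² = 24336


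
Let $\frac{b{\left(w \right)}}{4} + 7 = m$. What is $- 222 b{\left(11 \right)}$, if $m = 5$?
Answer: $1776$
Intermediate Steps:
$b{\left(w \right)} = -8$ ($b{\left(w \right)} = -28 + 4 \cdot 5 = -28 + 20 = -8$)
$- 222 b{\left(11 \right)} = \left(-222\right) \left(-8\right) = 1776$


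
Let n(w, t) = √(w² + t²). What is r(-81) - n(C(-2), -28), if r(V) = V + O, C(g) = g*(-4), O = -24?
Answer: -105 - 4*√53 ≈ -134.12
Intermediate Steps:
C(g) = -4*g
r(V) = -24 + V (r(V) = V - 24 = -24 + V)
n(w, t) = √(t² + w²)
r(-81) - n(C(-2), -28) = (-24 - 81) - √((-28)² + (-4*(-2))²) = -105 - √(784 + 8²) = -105 - √(784 + 64) = -105 - √848 = -105 - 4*√53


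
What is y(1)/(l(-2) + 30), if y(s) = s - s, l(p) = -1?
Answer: 0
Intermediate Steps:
y(s) = 0
y(1)/(l(-2) + 30) = 0/(-1 + 30) = 0/29 = 0*(1/29) = 0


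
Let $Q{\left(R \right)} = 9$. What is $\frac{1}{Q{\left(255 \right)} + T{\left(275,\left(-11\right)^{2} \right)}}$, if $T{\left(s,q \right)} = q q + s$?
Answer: $\frac{1}{14925} \approx 6.7002 \cdot 10^{-5}$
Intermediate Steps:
$T{\left(s,q \right)} = s + q^{2}$ ($T{\left(s,q \right)} = q^{2} + s = s + q^{2}$)
$\frac{1}{Q{\left(255 \right)} + T{\left(275,\left(-11\right)^{2} \right)}} = \frac{1}{9 + \left(275 + \left(\left(-11\right)^{2}\right)^{2}\right)} = \frac{1}{9 + \left(275 + 121^{2}\right)} = \frac{1}{9 + \left(275 + 14641\right)} = \frac{1}{9 + 14916} = \frac{1}{14925}$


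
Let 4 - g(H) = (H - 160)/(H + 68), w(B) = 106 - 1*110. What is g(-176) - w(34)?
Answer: 44/9 ≈ 4.8889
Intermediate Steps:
w(B) = -4 (w(B) = 106 - 110 = -4)
g(H) = 4 - (-160 + H)/(68 + H) (g(H) = 4 - (H - 160)/(H + 68) = 4 - (-160 + H)/(68 + H))
g(-176) - w(34) = 3*(144 - 176)/(68 - 176) - 1*(-4) = 3*(-32)/(-108) + 4 = 3*(-1/108)*(-32) + 4 = 8/9 + 4 = 44/9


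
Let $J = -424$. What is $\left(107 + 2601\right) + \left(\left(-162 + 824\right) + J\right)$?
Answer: $2946$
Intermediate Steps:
$\left(107 + 2601\right) + \left(\left(-162 + 824\right) + J\right) = \left(107 + 2601\right) + \left(\left(-162 + 824\right) - 424\right) = 2708 + \left(662 - 424\right) = 2708 + 238 = 2946$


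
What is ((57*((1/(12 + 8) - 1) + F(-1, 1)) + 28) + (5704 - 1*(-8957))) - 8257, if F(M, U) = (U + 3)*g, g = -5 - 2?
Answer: 95637/20 ≈ 4781.9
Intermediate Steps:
g = -7
F(M, U) = -21 - 7*U (F(M, U) = (U + 3)*(-7) = (3 + U)*(-7) = -21 - 7*U)
((57*((1/(12 + 8) - 1) + F(-1, 1)) + 28) + (5704 - 1*(-8957))) - 8257 = ((57*((1/(12 + 8) - 1) + (-21 - 7*1)) + 28) + (5704 - 1*(-8957))) - 8257 = ((57*((1/20 - 1) + (-21 - 7)) + 28) + (5704 + 8957)) - 8257 = ((57*((1/20 - 1) - 28) + 28) + 14661) - 8257 = ((57*(-19/20 - 28) + 28) + 14661) - 8257 = ((57*(-579/20) + 28) + 14661) - 8257 = ((-33003/20 + 28) + 14661) - 8257 = (-32443/20 + 14661) - 8257 = 260777/20 - 8257 = 95637/20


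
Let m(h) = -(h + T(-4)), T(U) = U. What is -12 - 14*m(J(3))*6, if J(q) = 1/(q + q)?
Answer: -334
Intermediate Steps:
J(q) = 1/(2*q)
m(h) = 4 - h (m(h) = -(h - 4) = -(-4 + h) = 4 - h)
-12 - 14*m(J(3))*6 = -12 - 14*(4 - 1/(2*3))*6 = -12 - 14*(4 - 1*⅙)*6 = -12 - 14*(4 - ⅙)*6 = -12 - 161*6/3 = -12 - 14*23 = -12 - 322 = -334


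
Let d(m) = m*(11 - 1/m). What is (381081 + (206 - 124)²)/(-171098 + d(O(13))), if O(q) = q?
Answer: -387805/170956 ≈ -2.2684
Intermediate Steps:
(381081 + (206 - 124)²)/(-171098 + d(O(13))) = (381081 + (206 - 124)²)/(-171098 + (-1 + 11*13)) = (381081 + 82²)/(-171098 + (-1 + 143)) = (381081 + 6724)/(-171098 + 142) = 387805/(-170956) = 387805*(-1/170956) = -387805/170956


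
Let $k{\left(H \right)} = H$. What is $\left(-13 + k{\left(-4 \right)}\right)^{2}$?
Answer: $289$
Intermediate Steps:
$\left(-13 + k{\left(-4 \right)}\right)^{2} = \left(-13 - 4\right)^{2} = \left(-17\right)^{2} = 289$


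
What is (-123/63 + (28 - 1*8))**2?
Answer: 143641/441 ≈ 325.72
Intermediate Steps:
(-123/63 + (28 - 1*8))**2 = (-123*1/63 + (28 - 8))**2 = (-41/21 + 20)**2 = (379/21)**2 = 143641/441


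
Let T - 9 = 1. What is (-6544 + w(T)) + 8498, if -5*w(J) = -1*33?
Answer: 9803/5 ≈ 1960.6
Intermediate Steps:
T = 10 (T = 9 + 1 = 10)
w(J) = 33/5 (w(J) = -(-1)*33/5 = -1/5*(-33) = 33/5)
(-6544 + w(T)) + 8498 = (-6544 + 33/5) + 8498 = -32687/5 + 8498 = 9803/5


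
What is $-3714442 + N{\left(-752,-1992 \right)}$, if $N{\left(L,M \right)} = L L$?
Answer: $-3148938$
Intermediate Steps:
$N{\left(L,M \right)} = L^{2}$
$-3714442 + N{\left(-752,-1992 \right)} = -3714442 + \left(-752\right)^{2} = -3714442 + 565504 = -3148938$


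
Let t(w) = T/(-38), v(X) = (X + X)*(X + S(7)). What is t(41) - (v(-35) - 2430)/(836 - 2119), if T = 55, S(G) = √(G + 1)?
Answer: -69805/48754 - 140*√2/1283 ≈ -1.5861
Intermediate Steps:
S(G) = √(1 + G)
v(X) = 2*X*(X + 2*√2) (v(X) = (X + X)*(X + √(1 + 7)) = (2*X)*(X + √8) = (2*X)*(X + 2*√2) = 2*X*(X + 2*√2))
t(w) = -55/38 (t(w) = 55/(-38) = 55*(-1/38) = -55/38)
t(41) - (v(-35) - 2430)/(836 - 2119) = -55/38 - (2*(-35)*(-35 + 2*√2) - 2430)/(836 - 2119) = -55/38 - ((2450 - 140*√2) - 2430)/(-1283) = -55/38 - (20 - 140*√2)*(-1)/1283 = -55/38 - (-20/1283 + 140*√2/1283) = -55/38 + (20/1283 - 140*√2/1283) = -69805/48754 - 140*√2/1283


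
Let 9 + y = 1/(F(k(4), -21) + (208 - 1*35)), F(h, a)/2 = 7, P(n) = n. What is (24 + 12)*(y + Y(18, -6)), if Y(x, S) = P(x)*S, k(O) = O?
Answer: -787608/187 ≈ -4211.8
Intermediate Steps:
F(h, a) = 14 (F(h, a) = 2*7 = 14)
Y(x, S) = S*x (Y(x, S) = x*S = S*x)
y = -1682/187 (y = -9 + 1/(14 + (208 - 1*35)) = -9 + 1/(14 + (208 - 35)) = -9 + 1/(14 + 173) = -9 + 1/187 = -1682/187 ≈ -8.9947)
(24 + 12)*(y + Y(18, -6)) = (24 + 12)*(-1682/187 - 6*18) = 36*(-1682/187 - 108) = 36*(-21878/187) = -787608/187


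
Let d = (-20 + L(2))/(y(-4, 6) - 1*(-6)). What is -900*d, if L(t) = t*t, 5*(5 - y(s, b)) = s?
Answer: 72000/59 ≈ 1220.3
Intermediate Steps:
y(s, b) = 5 - s/5
L(t) = t**2
d = -80/59 (d = (-20 + 2**2)/((5 - 1/5*(-4)) - 1*(-6)) = (-20 + 4)/((5 + 4/5) + 6) = -16/(29/5 + 6) = -16/59/5 = -16*5/59 = -80/59 ≈ -1.3559)
-900*d = -900*(-80/59) = 72000/59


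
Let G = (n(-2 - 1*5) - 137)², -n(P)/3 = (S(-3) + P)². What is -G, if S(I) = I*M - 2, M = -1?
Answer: -60025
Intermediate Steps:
S(I) = -2 - I (S(I) = I*(-1) - 2 = -I - 2 = -2 - I)
n(P) = -3*(1 + P)² (n(P) = -3*((-2 - 1*(-3)) + P)² = -3*((-2 + 3) + P)² = -3*(1 + P)²)
G = 60025 (G = (-3*(1 + (-2 - 1*5))² - 137)² = (-3*(1 + (-2 - 5))² - 137)² = (-3*(1 - 7)² - 137)² = (-3*(-6)² - 137)² = (-3*36 - 137)² = (-108 - 137)² = (-245)² = 60025)
-G = -1*60025 = -60025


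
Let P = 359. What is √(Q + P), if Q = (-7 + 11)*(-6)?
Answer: √335 ≈ 18.303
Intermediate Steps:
Q = -24 (Q = 4*(-6) = -24)
√(Q + P) = √(-24 + 359) = √335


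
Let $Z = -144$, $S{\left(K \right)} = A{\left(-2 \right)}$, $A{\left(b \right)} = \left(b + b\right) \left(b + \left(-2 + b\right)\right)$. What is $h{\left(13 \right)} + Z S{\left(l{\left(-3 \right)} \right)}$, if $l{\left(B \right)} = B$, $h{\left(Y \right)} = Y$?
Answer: $-3443$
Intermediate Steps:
$A{\left(b \right)} = 2 b \left(-2 + 2 b\right)$
$S{\left(K \right)} = 24$ ($S{\left(K \right)} = 4 \left(-2\right) \left(-1 - 2\right) = 4 \left(-2\right) \left(-3\right) = 24$)
$h{\left(13 \right)} + Z S{\left(l{\left(-3 \right)} \right)} = 13 - 3456 = -3443$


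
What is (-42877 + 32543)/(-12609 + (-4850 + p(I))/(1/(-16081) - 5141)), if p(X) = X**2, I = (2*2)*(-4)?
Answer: 213584202237/260585673221 ≈ 0.81963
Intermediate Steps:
I = -16 (I = 4*(-4) = -16)
(-42877 + 32543)/(-12609 + (-4850 + p(I))/(1/(-16081) - 5141)) = (-42877 + 32543)/(-12609 + (-4850 + (-16)**2)/(1/(-16081) - 5141)) = -10334/(-12609 + (-4850 + 256)/(-1/16081 - 5141)) = -10334/(-12609 - 4594/(-82672422/16081)) = -10334/(-12609 - 4594*(-16081/82672422)) = -10334/(-12609 + 36938057/41336211) = -10334/(-521171346442/41336211) = -10334*(-41336211/521171346442) = 213584202237/260585673221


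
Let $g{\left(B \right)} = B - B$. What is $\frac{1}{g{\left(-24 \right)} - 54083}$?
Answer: $- \frac{1}{54083} \approx -1.849 \cdot 10^{-5}$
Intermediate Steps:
$g{\left(B \right)} = 0$
$\frac{1}{g{\left(-24 \right)} - 54083} = \frac{1}{0 - 54083} = \frac{1}{-54083} = - \frac{1}{54083}$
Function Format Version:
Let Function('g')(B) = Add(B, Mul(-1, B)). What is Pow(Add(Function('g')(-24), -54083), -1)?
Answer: Rational(-1, 54083) ≈ -1.8490e-5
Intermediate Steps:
Function('g')(B) = 0
Pow(Add(Function('g')(-24), -54083), -1) = Pow(Add(0, -54083), -1) = Pow(-54083, -1) = Rational(-1, 54083)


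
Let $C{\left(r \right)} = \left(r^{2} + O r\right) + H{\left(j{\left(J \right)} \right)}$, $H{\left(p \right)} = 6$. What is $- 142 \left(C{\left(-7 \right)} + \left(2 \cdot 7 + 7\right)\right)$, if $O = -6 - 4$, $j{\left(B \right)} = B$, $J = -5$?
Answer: $-20732$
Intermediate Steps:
$O = -10$
$C{\left(r \right)} = 6 + r^{2} - 10 r$ ($C{\left(r \right)} = \left(r^{2} - 10 r\right) + 6 = 6 + r^{2} - 10 r$)
$- 142 \left(C{\left(-7 \right)} + \left(2 \cdot 7 + 7\right)\right) = - 142 \left(\left(6 + \left(-7\right)^{2} - -70\right) + \left(2 \cdot 7 + 7\right)\right) = - 142 \left(\left(6 + 49 + 70\right) + \left(14 + 7\right)\right) = - 142 \left(125 + 21\right) = \left(-142\right) 146 = -20732$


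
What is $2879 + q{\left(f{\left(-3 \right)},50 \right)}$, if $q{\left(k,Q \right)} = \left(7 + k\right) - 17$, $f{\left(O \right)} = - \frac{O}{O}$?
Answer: $2868$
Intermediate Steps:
$f{\left(O \right)} = -1$ ($f{\left(O \right)} = \left(-1\right) 1 = -1$)
$q{\left(k,Q \right)} = -10 + k$
$2879 + q{\left(f{\left(-3 \right)},50 \right)} = 2879 - 11 = 2868$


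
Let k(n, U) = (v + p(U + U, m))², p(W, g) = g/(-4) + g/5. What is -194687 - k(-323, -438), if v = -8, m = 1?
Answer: -77900721/400 ≈ -1.9475e+5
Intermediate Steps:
p(W, g) = -g/20 (p(W, g) = g*(-¼) + g*(⅕) = -g/4 + g/5 = -g/20)
k(n, U) = 25921/400 (k(n, U) = (-8 - 1/20*1)² = (-8 - 1/20)² = (-161/20)² = 25921/400)
-194687 - k(-323, -438) = -194687 - 1*25921/400 = -194687 - 25921/400 = -77900721/400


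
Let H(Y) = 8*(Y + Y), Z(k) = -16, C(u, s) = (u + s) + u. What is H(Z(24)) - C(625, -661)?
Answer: -845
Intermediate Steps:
C(u, s) = s + 2*u (C(u, s) = (s + u) + u = s + 2*u)
H(Y) = 16*Y (H(Y) = 8*(2*Y) = 16*Y)
H(Z(24)) - C(625, -661) = 16*(-16) - (-661 + 2*625) = -256 - (-661 + 1250) = -256 - 1*589 = -256 - 589 = -845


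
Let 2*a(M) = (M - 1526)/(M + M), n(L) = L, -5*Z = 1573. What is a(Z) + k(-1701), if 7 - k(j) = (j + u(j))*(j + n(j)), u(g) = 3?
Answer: -36346288785/6292 ≈ -5.7766e+6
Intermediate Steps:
Z = -1573/5 (Z = -1/5*1573 = -1573/5 ≈ -314.60)
k(j) = 7 - 2*j*(3 + j) (k(j) = 7 - (j + 3)*(j + j) = 7 - (3 + j)*2*j = 7 - 2*j*(3 + j))
a(M) = (-1526 + M)/(4*M) (a(M) = ((M - 1526)/(M + M))/2 = ((-1526 + M)/((2*M)))/2 = ((-1526 + M)*(1/(2*M)))/2 = ((-1526 + M)/(2*M))/2 = (-1526 + M)/(4*M))
a(Z) + k(-1701) = (-1526 - 1573/5)/(4*(-1573/5)) + (7 - 6*(-1701) - 2*(-1701)**2) = (1/4)*(-5/1573)*(-9203/5) + (7 + 10206 - 2*2893401) = 9203/6292 + (7 + 10206 - 5786802) = 9203/6292 - 5776589 = -36346288785/6292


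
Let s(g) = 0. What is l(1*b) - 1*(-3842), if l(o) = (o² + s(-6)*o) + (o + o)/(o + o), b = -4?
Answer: 3859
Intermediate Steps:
l(o) = 1 + o² (l(o) = (o² + 0*o) + (o + o)/(o + o) = (o² + 0) + (2*o)/((2*o)) = o² + (2*o)*(1/(2*o)) = o² + 1 = 1 + o²)
l(1*b) - 1*(-3842) = (1 + (1*(-4))²) - 1*(-3842) = (1 + (-4)²) + 3842 = (1 + 16) + 3842 = 17 + 3842 = 3859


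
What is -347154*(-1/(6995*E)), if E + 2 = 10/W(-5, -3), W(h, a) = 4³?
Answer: -11108928/412705 ≈ -26.917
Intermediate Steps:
W(h, a) = 64
E = -59/32 (E = -2 + 10/64 = -2 + 10*(1/64) = -2 + 5/32 = -59/32 ≈ -1.8438)
-347154*(-1/(6995*E)) = -347154/((-6995*(-59/32))) = -347154/412705/32 = -347154*32/412705 = -11108928/412705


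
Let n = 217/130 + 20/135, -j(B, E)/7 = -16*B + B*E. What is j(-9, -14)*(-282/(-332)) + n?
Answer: -467160493/291330 ≈ -1603.5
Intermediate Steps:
j(B, E) = 112*B - 7*B*E (j(B, E) = -7*(-16*B + B*E) = 112*B - 7*B*E)
n = 6379/3510 (n = 217*(1/130) + 20*(1/135) = 217/130 + 4/27 = 6379/3510 ≈ 1.8174)
j(-9, -14)*(-282/(-332)) + n = (7*(-9)*(16 - 1*(-14)))*(-282/(-332)) + 6379/3510 = (7*(-9)*(16 + 14))*(-282*(-1/332)) + 6379/3510 = (7*(-9)*30)*(141/166) + 6379/3510 = -1890*141/166 + 6379/3510 = -133245/83 + 6379/3510 = -467160493/291330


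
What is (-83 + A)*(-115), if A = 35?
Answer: 5520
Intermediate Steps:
(-83 + A)*(-115) = (-83 + 35)*(-115) = -48*(-115) = 5520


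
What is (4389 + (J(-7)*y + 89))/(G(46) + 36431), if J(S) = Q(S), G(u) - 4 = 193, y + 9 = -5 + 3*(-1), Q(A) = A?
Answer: 4597/36628 ≈ 0.12550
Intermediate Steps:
y = -17 (y = -9 + (-5 + 3*(-1)) = -9 + (-5 - 3) = -9 - 8 = -17)
G(u) = 197 (G(u) = 4 + 193 = 197)
J(S) = S
(4389 + (J(-7)*y + 89))/(G(46) + 36431) = (4389 + (-7*(-17) + 89))/(197 + 36431) = (4389 + (119 + 89))/36628 = (4389 + 208)*(1/36628) = 4597*(1/36628) = 4597/36628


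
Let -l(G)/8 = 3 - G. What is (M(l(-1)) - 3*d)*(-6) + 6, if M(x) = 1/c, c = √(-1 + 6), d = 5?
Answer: 96 - 6*√5/5 ≈ 93.317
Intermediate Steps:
l(G) = -24 + 8*G (l(G) = -8*(3 - G) = -24 + 8*G)
c = √5 ≈ 2.2361
M(x) = √5/5 (M(x) = 1/(√5) = √5/5)
(M(l(-1)) - 3*d)*(-6) + 6 = (√5/5 - 3*5)*(-6) + 6 = (√5/5 - 15)*(-6) + 6 = (-15 + √5/5)*(-6) + 6 = (90 - 6*√5/5) + 6 = 96 - 6*√5/5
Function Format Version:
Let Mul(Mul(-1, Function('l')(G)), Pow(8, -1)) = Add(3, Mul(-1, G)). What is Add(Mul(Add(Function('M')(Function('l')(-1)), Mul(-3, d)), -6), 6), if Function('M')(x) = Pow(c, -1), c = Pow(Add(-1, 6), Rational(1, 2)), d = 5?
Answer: Add(96, Mul(Rational(-6, 5), Pow(5, Rational(1, 2)))) ≈ 93.317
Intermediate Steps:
Function('l')(G) = Add(-24, Mul(8, G)) (Function('l')(G) = Mul(-8, Add(3, Mul(-1, G))) = Add(-24, Mul(8, G)))
c = Pow(5, Rational(1, 2)) ≈ 2.2361
Function('M')(x) = Mul(Rational(1, 5), Pow(5, Rational(1, 2))) (Function('M')(x) = Pow(Pow(5, Rational(1, 2)), -1) = Mul(Rational(1, 5), Pow(5, Rational(1, 2))))
Add(Mul(Add(Function('M')(Function('l')(-1)), Mul(-3, d)), -6), 6) = Add(Mul(Add(Mul(Rational(1, 5), Pow(5, Rational(1, 2))), Mul(-3, 5)), -6), 6) = Add(Mul(Add(Mul(Rational(1, 5), Pow(5, Rational(1, 2))), -15), -6), 6) = Add(Mul(Add(-15, Mul(Rational(1, 5), Pow(5, Rational(1, 2)))), -6), 6) = Add(Add(90, Mul(Rational(-6, 5), Pow(5, Rational(1, 2)))), 6) = Add(96, Mul(Rational(-6, 5), Pow(5, Rational(1, 2))))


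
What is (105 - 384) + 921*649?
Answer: 597450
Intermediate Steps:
(105 - 384) + 921*649 = -279 + 597729 = 597450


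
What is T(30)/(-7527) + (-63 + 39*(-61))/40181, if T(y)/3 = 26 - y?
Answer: -5966254/100814129 ≈ -0.059181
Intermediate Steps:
T(y) = 78 - 3*y (T(y) = 3*(26 - y) = 78 - 3*y)
T(30)/(-7527) + (-63 + 39*(-61))/40181 = (78 - 3*30)/(-7527) + (-63 + 39*(-61))/40181 = (78 - 90)*(-1/7527) + (-63 - 2379)*(1/40181) = -12*(-1/7527) - 2442*1/40181 = 4/2509 - 2442/40181 = -5966254/100814129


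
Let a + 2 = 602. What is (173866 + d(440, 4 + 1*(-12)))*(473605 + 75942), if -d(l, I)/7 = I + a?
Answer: 93270215934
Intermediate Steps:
a = 600 (a = -2 + 602 = 600)
d(l, I) = -4200 - 7*I (d(l, I) = -7*(I + 600) = -7*(600 + I) = -4200 - 7*I)
(173866 + d(440, 4 + 1*(-12)))*(473605 + 75942) = (173866 + (-4200 - 7*(4 + 1*(-12))))*(473605 + 75942) = (173866 + (-4200 - 7*(4 - 12)))*549547 = (173866 + (-4200 - 7*(-8)))*549547 = (173866 + (-4200 + 56))*549547 = (173866 - 4144)*549547 = 169722*549547 = 93270215934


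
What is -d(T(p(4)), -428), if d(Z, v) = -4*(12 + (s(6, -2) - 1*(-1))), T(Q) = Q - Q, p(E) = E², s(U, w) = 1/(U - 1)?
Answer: 264/5 ≈ 52.800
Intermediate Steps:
s(U, w) = 1/(-1 + U)
T(Q) = 0
d(Z, v) = -264/5 (d(Z, v) = -4*(12 + (1/(-1 + 6) - 1*(-1))) = -4*(12 + (1/5 + 1)) = -4*(12 + (⅕ + 1)) = -4*(12 + 6/5) = -4*66/5 = -264/5)
-d(T(p(4)), -428) = -1*(-264/5) = 264/5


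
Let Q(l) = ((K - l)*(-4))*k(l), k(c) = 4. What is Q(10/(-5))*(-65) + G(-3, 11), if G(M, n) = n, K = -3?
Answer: -1029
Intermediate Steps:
Q(l) = 48 + 16*l (Q(l) = ((-3 - l)*(-4))*4 = (12 + 4*l)*4 = 48 + 16*l)
Q(10/(-5))*(-65) + G(-3, 11) = (48 + 16*(10/(-5)))*(-65) + 11 = (48 + 16*(10*(-1/5)))*(-65) + 11 = (48 + 16*(-2))*(-65) + 11 = (48 - 32)*(-65) + 11 = 16*(-65) + 11 = -1040 + 11 = -1029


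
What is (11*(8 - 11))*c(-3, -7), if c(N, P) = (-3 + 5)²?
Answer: -132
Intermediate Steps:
c(N, P) = 4 (c(N, P) = 2² = 4)
(11*(8 - 11))*c(-3, -7) = (11*(8 - 11))*4 = (11*(-3))*4 = -33*4 = -132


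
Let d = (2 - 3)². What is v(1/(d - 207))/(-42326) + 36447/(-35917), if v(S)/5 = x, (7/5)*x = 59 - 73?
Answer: -770429936/760111471 ≈ -1.0136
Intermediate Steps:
d = 1 (d = (-1)² = 1)
x = -10 (x = 5*(59 - 73)/7 = (5/7)*(-14) = -10)
v(S) = -50 (v(S) = 5*(-10) = -50)
v(1/(d - 207))/(-42326) + 36447/(-35917) = -50/(-42326) + 36447/(-35917) = -50*(-1/42326) + 36447*(-1/35917) = 25/21163 - 36447/35917 = -770429936/760111471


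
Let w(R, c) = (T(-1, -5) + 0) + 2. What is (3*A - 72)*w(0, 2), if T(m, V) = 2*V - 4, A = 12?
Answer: 432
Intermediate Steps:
T(m, V) = -4 + 2*V
w(R, c) = -12 (w(R, c) = ((-4 + 2*(-5)) + 0) + 2 = ((-4 - 10) + 0) + 2 = (-14 + 0) + 2 = -14 + 2 = -12)
(3*A - 72)*w(0, 2) = (3*12 - 72)*(-12) = (36 - 72)*(-12) = -36*(-12) = 432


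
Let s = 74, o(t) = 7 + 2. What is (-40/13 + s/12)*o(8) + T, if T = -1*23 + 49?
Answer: 1399/26 ≈ 53.808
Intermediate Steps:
o(t) = 9
T = 26 (T = -23 + 49 = 26)
(-40/13 + s/12)*o(8) + T = (-40/13 + 74/12)*9 + 26 = (-40*1/13 + 74*(1/12))*9 + 26 = (-40/13 + 37/6)*9 + 26 = (241/78)*9 + 26 = 723/26 + 26 = 1399/26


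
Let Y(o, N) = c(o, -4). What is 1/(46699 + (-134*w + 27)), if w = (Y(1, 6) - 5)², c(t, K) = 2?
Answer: 1/45520 ≈ 2.1968e-5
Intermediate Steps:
Y(o, N) = 2
w = 9 (w = (2 - 5)² = (-3)² = 9)
1/(46699 + (-134*w + 27)) = 1/(46699 + (-134*9 + 27)) = 1/(46699 + (-1206 + 27)) = 1/(46699 - 1179) = 1/45520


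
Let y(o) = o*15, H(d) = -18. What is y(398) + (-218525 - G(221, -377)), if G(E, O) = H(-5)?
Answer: -212537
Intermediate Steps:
y(o) = 15*o
G(E, O) = -18
y(398) + (-218525 - G(221, -377)) = 15*398 + (-218525 - 1*(-18)) = 5970 + (-218525 + 18) = 5970 - 218507 = -212537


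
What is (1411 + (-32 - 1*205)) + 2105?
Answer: 3279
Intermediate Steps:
(1411 + (-32 - 1*205)) + 2105 = (1411 + (-32 - 205)) + 2105 = (1411 - 237) + 2105 = 1174 + 2105 = 3279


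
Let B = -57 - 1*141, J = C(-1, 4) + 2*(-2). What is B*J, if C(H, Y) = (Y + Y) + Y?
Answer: -1584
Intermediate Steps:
C(H, Y) = 3*Y (C(H, Y) = 2*Y + Y = 3*Y)
J = 8 (J = 3*4 + 2*(-2) = 12 - 4 = 8)
B = -198 (B = -57 - 141 = -198)
B*J = -198*8 = -1584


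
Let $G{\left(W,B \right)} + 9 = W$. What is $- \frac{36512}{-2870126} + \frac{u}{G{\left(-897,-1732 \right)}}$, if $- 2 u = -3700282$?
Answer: $- \frac{379293193421}{185738154} \approx -2042.1$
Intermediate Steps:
$u = 1850141$ ($u = \left(- \frac{1}{2}\right) \left(-3700282\right) = 1850141$)
$G{\left(W,B \right)} = -9 + W$
$- \frac{36512}{-2870126} + \frac{u}{G{\left(-897,-1732 \right)}} = - \frac{36512}{-2870126} + \frac{1850141}{-9 - 897} = \left(-36512\right) \left(- \frac{1}{2870126}\right) + \frac{1850141}{-906} = \frac{2608}{205009} + 1850141 \left(- \frac{1}{906}\right) = \frac{2608}{205009} - \frac{1850141}{906} = - \frac{379293193421}{185738154}$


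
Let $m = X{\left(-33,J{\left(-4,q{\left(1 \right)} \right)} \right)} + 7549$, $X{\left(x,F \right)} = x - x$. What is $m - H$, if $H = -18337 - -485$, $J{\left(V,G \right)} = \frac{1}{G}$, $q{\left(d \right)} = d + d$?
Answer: $25401$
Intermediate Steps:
$q{\left(d \right)} = 2 d$
$X{\left(x,F \right)} = 0$
$H = -17852$ ($H = -18337 + 485 = -17852$)
$m = 7549$ ($m = 0 + 7549 = 7549$)
$m - H = 7549 - -17852 = 7549 + 17852 = 25401$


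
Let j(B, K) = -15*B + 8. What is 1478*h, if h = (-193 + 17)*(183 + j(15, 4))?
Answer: 8844352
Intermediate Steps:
j(B, K) = 8 - 15*B
h = 5984 (h = (-193 + 17)*(183 + (8 - 15*15)) = -176*(183 + (8 - 225)) = -176*(183 - 217) = -176*(-34) = 5984)
1478*h = 1478*5984 = 8844352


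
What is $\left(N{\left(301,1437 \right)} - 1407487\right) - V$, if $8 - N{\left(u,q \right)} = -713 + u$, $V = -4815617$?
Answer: $3408550$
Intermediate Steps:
$N{\left(u,q \right)} = 721 - u$ ($N{\left(u,q \right)} = 8 - \left(-713 + u\right) = 721 - u$)
$\left(N{\left(301,1437 \right)} - 1407487\right) - V = \left(\left(721 - 301\right) - 1407487\right) - -4815617 = \left(\left(721 - 301\right) - 1407487\right) + 4815617 = \left(420 - 1407487\right) + 4815617 = -1407067 + 4815617 = 3408550$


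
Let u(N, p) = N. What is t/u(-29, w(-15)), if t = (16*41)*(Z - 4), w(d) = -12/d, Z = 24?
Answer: -13120/29 ≈ -452.41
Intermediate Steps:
t = 13120 (t = (16*41)*(24 - 4) = 656*20 = 13120)
t/u(-29, w(-15)) = 13120/(-29) = 13120*(-1/29) = -13120/29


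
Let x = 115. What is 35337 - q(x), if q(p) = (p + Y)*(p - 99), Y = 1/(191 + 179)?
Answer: 6196937/185 ≈ 33497.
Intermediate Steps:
Y = 1/370 ≈ 0.0027027
q(p) = (-99 + p)*(1/370 + p) (q(p) = (p + 1/370)*(p - 99) = (1/370 + p)*(-99 + p) = (-99 + p)*(1/370 + p))
35337 - q(x) = 35337 - (-99/370 + 115² - 36629/370*115) = 35337 - (-99/370 + 13225 - 842467/74) = 35337 - 1*340408/185 = 35337 - 340408/185 = 6196937/185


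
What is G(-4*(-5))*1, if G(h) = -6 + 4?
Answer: -2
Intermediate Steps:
G(h) = -2
G(-4*(-5))*1 = -2*1 = -2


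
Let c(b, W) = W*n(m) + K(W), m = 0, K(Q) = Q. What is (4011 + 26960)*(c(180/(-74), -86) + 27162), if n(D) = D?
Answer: 838570796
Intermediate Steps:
c(b, W) = W (c(b, W) = W*0 + W = 0 + W = W)
(4011 + 26960)*(c(180/(-74), -86) + 27162) = (4011 + 26960)*(-86 + 27162) = 30971*27076 = 838570796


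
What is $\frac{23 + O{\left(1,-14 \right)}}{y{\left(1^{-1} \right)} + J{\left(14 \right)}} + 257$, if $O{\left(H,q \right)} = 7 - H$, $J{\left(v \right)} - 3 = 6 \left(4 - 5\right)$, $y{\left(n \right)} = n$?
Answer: $\frac{485}{2} \approx 242.5$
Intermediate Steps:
$J{\left(v \right)} = -3$ ($J{\left(v \right)} = 3 + 6 \left(4 - 5\right) = 3 + 6 \left(-1\right) = 3 - 6 = -3$)
$\frac{23 + O{\left(1,-14 \right)}}{y{\left(1^{-1} \right)} + J{\left(14 \right)}} + 257 = \frac{23 + \left(7 - 1\right)}{1^{-1} - 3} + 257 = \frac{23 + \left(7 - 1\right)}{1 - 3} + 257 = \frac{23 + 6}{-2} + 257 = 29 \left(- \frac{1}{2}\right) + 257 = - \frac{29}{2} + 257 = \frac{485}{2}$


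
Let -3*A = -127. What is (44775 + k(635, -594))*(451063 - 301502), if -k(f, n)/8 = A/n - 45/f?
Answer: 757785705512423/113157 ≈ 6.6968e+9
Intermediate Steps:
A = 127/3 (A = -⅓*(-127) = 127/3 ≈ 42.333)
k(f, n) = 360/f - 1016/(3*n) (k(f, n) = -8*(127/(3*n) - 45/f) = -8*(-45/f + 127/(3*n)) = 360/f - 1016/(3*n))
(44775 + k(635, -594))*(451063 - 301502) = (44775 + (360/635 - 1016/3/(-594)))*(451063 - 301502) = (44775 + (360*(1/635) - 1016/3*(-1/594)))*149561 = (44775 + (72/127 + 508/891))*149561 = (44775 + 128668/113157)*149561 = (5066733343/113157)*149561 = 757785705512423/113157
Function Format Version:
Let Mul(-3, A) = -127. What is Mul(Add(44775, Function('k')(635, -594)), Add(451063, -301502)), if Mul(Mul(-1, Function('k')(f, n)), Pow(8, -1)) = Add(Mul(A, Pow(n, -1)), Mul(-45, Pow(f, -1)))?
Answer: Rational(757785705512423, 113157) ≈ 6.6968e+9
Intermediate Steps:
A = Rational(127, 3) (A = Mul(Rational(-1, 3), -127) = Rational(127, 3) ≈ 42.333)
Function('k')(f, n) = Add(Mul(360, Pow(f, -1)), Mul(Rational(-1016, 3), Pow(n, -1))) (Function('k')(f, n) = Mul(-8, Add(Mul(Rational(127, 3), Pow(n, -1)), Mul(-45, Pow(f, -1)))) = Mul(-8, Add(Mul(-45, Pow(f, -1)), Mul(Rational(127, 3), Pow(n, -1)))) = Add(Mul(360, Pow(f, -1)), Mul(Rational(-1016, 3), Pow(n, -1))))
Mul(Add(44775, Function('k')(635, -594)), Add(451063, -301502)) = Mul(Add(44775, Add(Mul(360, Pow(635, -1)), Mul(Rational(-1016, 3), Pow(-594, -1)))), Add(451063, -301502)) = Mul(Add(44775, Add(Mul(360, Rational(1, 635)), Mul(Rational(-1016, 3), Rational(-1, 594)))), 149561) = Mul(Add(44775, Add(Rational(72, 127), Rational(508, 891))), 149561) = Mul(Add(44775, Rational(128668, 113157)), 149561) = Mul(Rational(5066733343, 113157), 149561) = Rational(757785705512423, 113157)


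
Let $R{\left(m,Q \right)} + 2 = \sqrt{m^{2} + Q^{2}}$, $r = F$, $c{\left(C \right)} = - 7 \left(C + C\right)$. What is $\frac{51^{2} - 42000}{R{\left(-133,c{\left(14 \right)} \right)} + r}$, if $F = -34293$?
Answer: $\frac{270237741}{235218184} + \frac{275793 \sqrt{1145}}{1176090920} \approx 1.1568$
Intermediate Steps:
$c{\left(C \right)} = - 14 C$ ($c{\left(C \right)} = - 7 \cdot 2 C = - 14 C$)
$r = -34293$
$R{\left(m,Q \right)} = -2 + \sqrt{Q^{2} + m^{2}}$ ($R{\left(m,Q \right)} = -2 + \sqrt{m^{2} + Q^{2}} = -2 + \sqrt{Q^{2} + m^{2}}$)
$\frac{51^{2} - 42000}{R{\left(-133,c{\left(14 \right)} \right)} + r} = \frac{51^{2} - 42000}{\left(-2 + \sqrt{\left(\left(-14\right) 14\right)^{2} + \left(-133\right)^{2}}\right) - 34293} = \frac{2601 - 42000}{\left(-2 + \sqrt{\left(-196\right)^{2} + 17689}\right) - 34293} = - \frac{39399}{\left(-2 + \sqrt{38416 + 17689}\right) - 34293} = - \frac{39399}{\left(-2 + \sqrt{56105}\right) - 34293} = - \frac{39399}{\left(-2 + 7 \sqrt{1145}\right) - 34293} = - \frac{39399}{-34295 + 7 \sqrt{1145}}$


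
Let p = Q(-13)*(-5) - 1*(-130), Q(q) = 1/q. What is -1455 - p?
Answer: -20610/13 ≈ -1585.4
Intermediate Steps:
Q(q) = 1/q
p = 1695/13 (p = -5/(-13) - 1*(-130) = -1/13*(-5) + 130 = 5/13 + 130 = 1695/13 ≈ 130.38)
-1455 - p = -1455 - 1*1695/13 = -1455 - 1695/13 = -20610/13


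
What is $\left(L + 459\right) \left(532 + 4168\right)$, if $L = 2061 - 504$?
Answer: $9475200$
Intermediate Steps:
$L = 1557$
$\left(L + 459\right) \left(532 + 4168\right) = \left(1557 + 459\right) \left(532 + 4168\right) = 2016 \cdot 4700 = 9475200$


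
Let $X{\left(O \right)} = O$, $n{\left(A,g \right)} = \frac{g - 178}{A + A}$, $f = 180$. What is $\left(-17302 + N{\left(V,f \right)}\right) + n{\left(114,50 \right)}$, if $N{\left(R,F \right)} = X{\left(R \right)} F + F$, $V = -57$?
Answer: $- \frac{1560806}{57} \approx -27383.0$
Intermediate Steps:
$n{\left(A,g \right)} = \frac{-178 + g}{2 A}$
$N{\left(R,F \right)} = F + F R$ ($N{\left(R,F \right)} = R F + F = F R + F = F + F R$)
$\left(-17302 + N{\left(V,f \right)}\right) + n{\left(114,50 \right)} = \left(-17302 + 180 \left(1 - 57\right)\right) + \frac{-178 + 50}{2 \cdot 114} = \left(-17302 + 180 \left(-56\right)\right) + \frac{1}{2} \cdot \frac{1}{114} \left(-128\right) = \left(-17302 - 10080\right) - \frac{32}{57} = -27382 - \frac{32}{57} = - \frac{1560806}{57}$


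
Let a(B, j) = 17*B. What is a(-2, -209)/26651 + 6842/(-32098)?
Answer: -8338067/38883809 ≈ -0.21444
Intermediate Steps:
a(-2, -209)/26651 + 6842/(-32098) = (17*(-2))/26651 + 6842/(-32098) = -34*1/26651 + 6842*(-1/32098) = -34/26651 - 311/1459 = -8338067/38883809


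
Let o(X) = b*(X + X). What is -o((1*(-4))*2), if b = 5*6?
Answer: 480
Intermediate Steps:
b = 30
o(X) = 60*X (o(X) = 30*(X + X) = 30*(2*X) = 60*X)
-o((1*(-4))*2) = -60*(1*(-4))*2 = -60*(-4*2) = -60*(-8) = -1*(-480) = 480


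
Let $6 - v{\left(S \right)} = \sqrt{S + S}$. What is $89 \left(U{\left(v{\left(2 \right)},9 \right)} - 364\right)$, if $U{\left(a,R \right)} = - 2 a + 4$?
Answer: $-32752$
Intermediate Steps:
$v{\left(S \right)} = 6 - \sqrt{2} \sqrt{S}$ ($v{\left(S \right)} = 6 - \sqrt{S + S} = 6 - \sqrt{2 S} = 6 - \sqrt{2} \sqrt{S}$)
$U{\left(a,R \right)} = 4 - 2 a$
$89 \left(U{\left(v{\left(2 \right)},9 \right)} - 364\right) = 89 \left(\left(4 - 2 \left(6 - \sqrt{2} \sqrt{2}\right)\right) - 364\right) = 89 \left(\left(4 - 2 \left(6 - 2\right)\right) - 364\right) = 89 \left(\left(4 - 8\right) - 364\right) = 89 \left(-4 - 364\right) = 89 \left(-368\right) = -32752$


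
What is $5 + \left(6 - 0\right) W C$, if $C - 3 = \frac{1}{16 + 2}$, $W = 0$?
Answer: $5$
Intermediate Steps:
$C = \frac{55}{18}$ ($C = 3 + \frac{1}{16 + 2} = 3 + \frac{1}{18} = \frac{55}{18} \approx 3.0556$)
$5 + \left(6 - 0\right) W C = 5 + \left(6 - 0\right) 0 \cdot \frac{55}{18} = 5 + \left(6 + 0\right) 0 \cdot \frac{55}{18} = 5 + 6 \cdot 0 \cdot \frac{55}{18} = 5 + 0 \cdot \frac{55}{18} = 5 + 0 = 5$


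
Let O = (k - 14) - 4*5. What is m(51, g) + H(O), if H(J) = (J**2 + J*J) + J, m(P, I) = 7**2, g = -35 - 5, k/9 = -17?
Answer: 69800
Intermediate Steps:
k = -153 (k = 9*(-17) = -153)
g = -40
m(P, I) = 49
O = -187 (O = (-153 - 14) - 4*5 = -167 - 20 = -187)
H(J) = J + 2*J**2 (H(J) = (J**2 + J**2) + J = 2*J**2 + J = J + 2*J**2)
m(51, g) + H(O) = 49 - 187*(1 + 2*(-187)) = 49 - 187*(1 - 374) = 49 - 187*(-373) = 49 + 69751 = 69800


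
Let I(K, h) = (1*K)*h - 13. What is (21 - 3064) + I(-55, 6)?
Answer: -3386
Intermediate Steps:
I(K, h) = -13 + K*h (I(K, h) = K*h - 13 = -13 + K*h)
(21 - 3064) + I(-55, 6) = (21 - 3064) + (-13 - 55*6) = -3043 + (-13 - 330) = -3043 - 343 = -3386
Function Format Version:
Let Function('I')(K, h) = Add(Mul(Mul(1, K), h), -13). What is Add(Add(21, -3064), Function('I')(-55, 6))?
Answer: -3386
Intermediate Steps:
Function('I')(K, h) = Add(-13, Mul(K, h)) (Function('I')(K, h) = Add(Mul(K, h), -13) = Add(-13, Mul(K, h)))
Add(Add(21, -3064), Function('I')(-55, 6)) = Add(Add(21, -3064), Add(-13, Mul(-55, 6))) = Add(-3043, Add(-13, -330)) = Add(-3043, -343) = -3386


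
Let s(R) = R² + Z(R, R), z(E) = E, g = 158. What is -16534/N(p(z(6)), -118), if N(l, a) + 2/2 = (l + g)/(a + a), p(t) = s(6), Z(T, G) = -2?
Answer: 975506/107 ≈ 9116.9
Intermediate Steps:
s(R) = -2 + R² (s(R) = R² - 2 = -2 + R²)
p(t) = 34 (p(t) = -2 + 6² = -2 + 36 = 34)
N(l, a) = -1 + (158 + l)/(2*a) (N(l, a) = -1 + (l + 158)/(a + a) = -1 + (158 + l)/((2*a)) = -1 + (158 + l)*(1/(2*a)) = -1 + (158 + l)/(2*a))
-16534/N(p(z(6)), -118) = -16534*(-118/(79 + (½)*34 - 1*(-118))) = -16534*(-118/(79 + 17 + 118)) = -16534/((-1/118*214)) = -16534/(-107/59) = -16534*(-59/107) = 975506/107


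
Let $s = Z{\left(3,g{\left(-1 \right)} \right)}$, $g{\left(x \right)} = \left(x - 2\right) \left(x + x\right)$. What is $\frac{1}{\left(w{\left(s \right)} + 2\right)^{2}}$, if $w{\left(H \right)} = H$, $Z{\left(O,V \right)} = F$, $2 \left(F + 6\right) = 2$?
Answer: $\frac{1}{9} \approx 0.11111$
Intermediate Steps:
$F = -5$ ($F = -6 + \frac{1}{2} \cdot 2 = -6 + 1 = -5$)
$g{\left(x \right)} = 2 x \left(-2 + x\right)$ ($g{\left(x \right)} = \left(-2 + x\right) 2 x = 2 x \left(-2 + x\right)$)
$Z{\left(O,V \right)} = -5$
$s = -5$
$\frac{1}{\left(w{\left(s \right)} + 2\right)^{2}} = \frac{1}{\left(-5 + 2\right)^{2}} = \frac{1}{\left(-3\right)^{2}} = \frac{1}{9}$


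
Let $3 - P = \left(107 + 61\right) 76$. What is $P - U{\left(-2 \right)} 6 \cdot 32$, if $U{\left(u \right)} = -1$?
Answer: $-12573$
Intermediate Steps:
$P = -12765$ ($P = 3 - \left(107 + 61\right) 76 = 3 - 168 \cdot 76 = 3 - 12768 = -12765$)
$P - U{\left(-2 \right)} 6 \cdot 32 = -12765 - \left(-1\right) 6 \cdot 32 = -12765 - \left(-6\right) 32 = -12765 - -192 = -12765 + 192 = -12573$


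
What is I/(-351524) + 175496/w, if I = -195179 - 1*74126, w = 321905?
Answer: 148381681929/113157333220 ≈ 1.3113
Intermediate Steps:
I = -269305 (I = -195179 - 74126 = -269305)
I/(-351524) + 175496/w = -269305/(-351524) + 175496/321905 = -269305*(-1/351524) + 175496*(1/321905) = 269305/351524 + 175496/321905 = 148381681929/113157333220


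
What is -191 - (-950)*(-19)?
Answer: -18241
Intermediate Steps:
-191 - (-950)*(-19) = -191 - 50*361 = -191 - 18050 = -18241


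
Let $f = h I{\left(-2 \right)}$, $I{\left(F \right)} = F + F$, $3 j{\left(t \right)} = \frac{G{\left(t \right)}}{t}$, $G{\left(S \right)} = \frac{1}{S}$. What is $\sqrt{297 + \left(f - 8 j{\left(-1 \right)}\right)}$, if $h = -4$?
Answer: $\frac{7 \sqrt{57}}{3} \approx 17.616$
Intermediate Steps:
$j{\left(t \right)} = \frac{1}{3 t^{2}}$ ($j{\left(t \right)} = \frac{\frac{1}{t} \frac{1}{t}}{3} = \frac{1}{3 t^{2}}$)
$I{\left(F \right)} = 2 F$
$f = 16$ ($f = - 4 \cdot 2 \left(-2\right) = \left(-4\right) \left(-4\right) = 16$)
$\sqrt{297 + \left(f - 8 j{\left(-1 \right)}\right)} = \sqrt{297 + \left(16 - 8 \frac{1}{3 \cdot 1}\right)} = \sqrt{297 + \left(16 - 8 \cdot \frac{1}{3} \cdot 1\right)} = \sqrt{297 + \left(16 - \frac{8}{3}\right)} = \sqrt{297 + \frac{40}{3}} = \sqrt{\frac{931}{3}} = \frac{7 \sqrt{57}}{3}$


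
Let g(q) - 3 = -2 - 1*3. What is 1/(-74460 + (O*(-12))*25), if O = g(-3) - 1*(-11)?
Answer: -1/77160 ≈ -1.2960e-5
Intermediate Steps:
g(q) = -2 (g(q) = 3 + (-2 - 1*3) = 3 + (-2 - 3) = 3 - 5 = -2)
O = 9 (O = -2 - 1*(-11) = -2 + 11 = 9)
1/(-74460 + (O*(-12))*25) = 1/(-74460 + (9*(-12))*25) = 1/(-74460 - 108*25) = 1/(-74460 - 2700) = 1/(-77160) = -1/77160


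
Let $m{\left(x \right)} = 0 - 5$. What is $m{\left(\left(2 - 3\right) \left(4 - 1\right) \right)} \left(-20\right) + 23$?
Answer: $123$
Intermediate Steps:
$m{\left(x \right)} = -5$ ($m{\left(x \right)} = 0 - 5 = -5$)
$m{\left(\left(2 - 3\right) \left(4 - 1\right) \right)} \left(-20\right) + 23 = \left(-5\right) \left(-20\right) + 23 = 100 + 23 = 123$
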